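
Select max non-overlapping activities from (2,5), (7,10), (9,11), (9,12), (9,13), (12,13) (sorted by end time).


Greedy: pick earliest-ending, then skip overlaps.
Selected (3 activities): [(2, 5), (7, 10), (12, 13)]


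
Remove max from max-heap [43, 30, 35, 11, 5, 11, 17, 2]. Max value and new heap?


Max = 43
Replace root with last, heapify down
Resulting heap: [35, 30, 17, 11, 5, 11, 2]


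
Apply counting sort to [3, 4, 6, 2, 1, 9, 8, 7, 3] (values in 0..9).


Count array: [0, 1, 1, 2, 1, 0, 1, 1, 1, 1]
Reconstruct: [1, 2, 3, 3, 4, 6, 7, 8, 9]


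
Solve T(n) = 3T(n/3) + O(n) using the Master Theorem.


a=3, b=3, c=1. log_3(3)=1 = c=1. Case 2: O(n^c log n) = O(n log n)
Complexity: O(n log n)


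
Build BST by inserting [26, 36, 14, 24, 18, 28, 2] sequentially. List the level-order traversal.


Root = 26; build tree by BST insertion.
Level-Order traversal: [26, 14, 36, 2, 24, 28, 18]


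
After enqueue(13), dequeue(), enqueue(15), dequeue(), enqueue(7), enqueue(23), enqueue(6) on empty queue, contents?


enqueue(13) -> [13]
dequeue() returns 13 -> []
enqueue(15) -> [15]
dequeue() returns 15 -> []
enqueue(7) -> [7]
enqueue(23) -> [7, 23]
enqueue(6) -> [7, 23, 6]
Final queue (front to back): [7, 23, 6]


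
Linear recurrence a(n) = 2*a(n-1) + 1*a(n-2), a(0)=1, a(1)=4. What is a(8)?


Build bottom-up:
...a(6)=309, a(7)=746, a(8)=2*746+1*309=1801


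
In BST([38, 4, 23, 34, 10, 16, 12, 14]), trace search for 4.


BST root = 38
Search for 4: compare at each node
Path: [38, 4]


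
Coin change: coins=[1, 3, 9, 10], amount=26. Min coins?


dp[0]=0; dp[i]=1+min(dp[i-c] for c in coins)
...dp[21]=3, dp[22]=3, dp[23]=3, dp[24]=4, dp[25]=4, dp[26]=4
Minimum coins for 26 = 4


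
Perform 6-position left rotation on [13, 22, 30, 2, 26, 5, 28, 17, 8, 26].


Left rotate by 6: [28, 17, 8, 26, 13, 22, 30, 2, 26, 5]


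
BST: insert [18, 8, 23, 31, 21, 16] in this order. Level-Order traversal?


Root = 18; build tree by BST insertion.
Level-Order traversal: [18, 8, 23, 16, 21, 31]


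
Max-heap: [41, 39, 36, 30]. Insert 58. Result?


Append 58: [41, 39, 36, 30, 58]
Bubble up: swap idx 4(58) with idx 1(39); swap idx 1(58) with idx 0(41)
Result: [58, 41, 36, 30, 39]


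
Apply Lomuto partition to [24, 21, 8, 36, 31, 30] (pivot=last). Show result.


Elements <= 30 go left of pivot.
Result: [24, 21, 8, 30, 31, 36], pivot at index 3


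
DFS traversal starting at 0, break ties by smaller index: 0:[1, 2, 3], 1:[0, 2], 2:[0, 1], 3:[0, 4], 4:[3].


DFS stack-based: start with [0]
Visit order: [0, 1, 2, 3, 4]


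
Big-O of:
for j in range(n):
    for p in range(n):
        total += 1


Per nesting level: O(n) * O(n) = O(n^2)
Complexity: O(n^2)


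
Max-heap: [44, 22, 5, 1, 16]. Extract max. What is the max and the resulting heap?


Max = 44
Replace root with last, heapify down
Resulting heap: [22, 16, 5, 1]


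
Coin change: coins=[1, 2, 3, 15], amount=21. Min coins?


dp[0]=0; dp[i]=1+min(dp[i-c] for c in coins)
...dp[16]=2, dp[17]=2, dp[18]=2, dp[19]=3, dp[20]=3, dp[21]=3
Minimum coins for 21 = 3


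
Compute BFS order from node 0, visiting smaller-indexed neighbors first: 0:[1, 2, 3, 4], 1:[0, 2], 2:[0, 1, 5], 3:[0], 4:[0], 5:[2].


BFS queue: start with [0]
Visit order: [0, 1, 2, 3, 4, 5]


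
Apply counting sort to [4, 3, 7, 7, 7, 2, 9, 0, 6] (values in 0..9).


Count array: [1, 0, 1, 1, 1, 0, 1, 3, 0, 1]
Reconstruct: [0, 2, 3, 4, 6, 7, 7, 7, 9]


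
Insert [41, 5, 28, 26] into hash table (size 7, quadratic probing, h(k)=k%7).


Insertions: 41->slot 6; 5->slot 5; 28->slot 0; 26->slot 2
Table: [28, None, 26, None, None, 5, 41]


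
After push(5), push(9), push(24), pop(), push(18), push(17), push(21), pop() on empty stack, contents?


push(5) -> [5]
push(9) -> [5, 9]
push(24) -> [5, 9, 24]
pop() returns 24 -> [5, 9]
push(18) -> [5, 9, 18]
push(17) -> [5, 9, 18, 17]
push(21) -> [5, 9, 18, 17, 21]
pop() returns 21 -> [5, 9, 18, 17]
Final stack (bottom to top): [5, 9, 18, 17]


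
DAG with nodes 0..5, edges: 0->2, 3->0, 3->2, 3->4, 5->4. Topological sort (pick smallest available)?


Kahn's algorithm, process smallest node first
Order: [1, 3, 0, 2, 5, 4]


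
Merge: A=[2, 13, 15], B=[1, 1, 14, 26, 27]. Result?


Compare heads, take smaller each step.
Merged: [1, 1, 2, 13, 14, 15, 26, 27]


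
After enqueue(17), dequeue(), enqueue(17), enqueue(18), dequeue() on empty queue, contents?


enqueue(17) -> [17]
dequeue() returns 17 -> []
enqueue(17) -> [17]
enqueue(18) -> [17, 18]
dequeue() returns 17 -> [18]
Final queue (front to back): [18]


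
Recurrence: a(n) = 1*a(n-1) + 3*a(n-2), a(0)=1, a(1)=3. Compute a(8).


Build bottom-up:
...a(6)=177, a(7)=411, a(8)=1*411+3*177=942


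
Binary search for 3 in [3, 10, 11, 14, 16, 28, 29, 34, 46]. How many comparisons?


Search for 3:
[0,8] mid=4 arr[4]=16
[0,3] mid=1 arr[1]=10
[0,0] mid=0 arr[0]=3
Total: 3 comparisons


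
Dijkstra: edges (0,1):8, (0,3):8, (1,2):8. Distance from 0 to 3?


Dijkstra from 0:
Distances: {0: 0, 1: 8, 2: 16, 3: 8}
Shortest distance to 3 = 8, path = [0, 3]


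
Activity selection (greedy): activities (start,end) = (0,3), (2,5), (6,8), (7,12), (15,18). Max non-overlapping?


Greedy: pick earliest-ending, then skip overlaps.
Selected (3 activities): [(0, 3), (6, 8), (15, 18)]


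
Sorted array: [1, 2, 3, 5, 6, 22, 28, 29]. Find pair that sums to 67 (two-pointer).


Two pointers: lo=0, hi=7
No pair sums to 67


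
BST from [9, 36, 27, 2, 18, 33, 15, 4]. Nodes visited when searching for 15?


BST root = 9
Search for 15: compare at each node
Path: [9, 36, 27, 18, 15]


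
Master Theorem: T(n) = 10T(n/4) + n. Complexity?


a=10, b=4, c=1. log_4(10)=1.661 > c=1. Case 1: O(n^log_b(a)) = O(n^1.661)
Complexity: O(n^1.661)


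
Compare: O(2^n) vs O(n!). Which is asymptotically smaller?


exponential grows slower than factorial
O(2^n) is asymptotically smaller; O(n!) grows faster


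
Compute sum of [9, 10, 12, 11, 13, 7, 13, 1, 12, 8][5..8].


Prefix sums: [0, 9, 19, 31, 42, 55, 62, 75, 76, 88, 96]
Sum[5..8] = prefix[9] - prefix[5] = 88 - 55 = 33


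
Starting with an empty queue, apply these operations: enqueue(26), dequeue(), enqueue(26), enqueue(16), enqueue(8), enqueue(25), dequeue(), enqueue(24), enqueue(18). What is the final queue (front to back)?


enqueue(26) -> [26]
dequeue() returns 26 -> []
enqueue(26) -> [26]
enqueue(16) -> [26, 16]
enqueue(8) -> [26, 16, 8]
enqueue(25) -> [26, 16, 8, 25]
dequeue() returns 26 -> [16, 8, 25]
enqueue(24) -> [16, 8, 25, 24]
enqueue(18) -> [16, 8, 25, 24, 18]
Final queue (front to back): [16, 8, 25, 24, 18]


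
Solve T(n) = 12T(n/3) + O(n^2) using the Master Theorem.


a=12, b=3, c=2. log_3(12)=2.262 > c=2. Case 1: O(n^log_b(a)) = O(n^2.262)
Complexity: O(n^2.262)


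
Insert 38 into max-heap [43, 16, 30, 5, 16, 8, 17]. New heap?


Append 38: [43, 16, 30, 5, 16, 8, 17, 38]
Bubble up: swap idx 7(38) with idx 3(5); swap idx 3(38) with idx 1(16)
Result: [43, 38, 30, 16, 16, 8, 17, 5]


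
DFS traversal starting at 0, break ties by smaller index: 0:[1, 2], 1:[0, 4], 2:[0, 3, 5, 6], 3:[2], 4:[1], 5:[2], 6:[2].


DFS stack-based: start with [0]
Visit order: [0, 1, 4, 2, 3, 5, 6]


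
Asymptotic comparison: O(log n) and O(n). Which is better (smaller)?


logarithmic grows slower than linear
O(log n) is asymptotically smaller; O(n) grows faster


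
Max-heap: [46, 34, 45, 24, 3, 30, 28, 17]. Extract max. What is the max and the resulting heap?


Max = 46
Replace root with last, heapify down
Resulting heap: [45, 34, 30, 24, 3, 17, 28]


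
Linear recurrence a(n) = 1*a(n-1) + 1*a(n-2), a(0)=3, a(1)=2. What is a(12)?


Build bottom-up:
...a(10)=212, a(11)=343, a(12)=1*343+1*212=555


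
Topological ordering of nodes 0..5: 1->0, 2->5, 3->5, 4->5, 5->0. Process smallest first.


Kahn's algorithm, process smallest node first
Order: [1, 2, 3, 4, 5, 0]


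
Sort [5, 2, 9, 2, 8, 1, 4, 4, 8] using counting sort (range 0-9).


Count array: [0, 1, 2, 0, 2, 1, 0, 0, 2, 1]
Reconstruct: [1, 2, 2, 4, 4, 5, 8, 8, 9]


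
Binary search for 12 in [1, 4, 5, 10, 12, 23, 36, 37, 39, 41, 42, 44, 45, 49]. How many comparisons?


Search for 12:
[0,13] mid=6 arr[6]=36
[0,5] mid=2 arr[2]=5
[3,5] mid=4 arr[4]=12
Total: 3 comparisons


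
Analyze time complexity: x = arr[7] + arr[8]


Analysis: constant-time operation, no loop
Complexity: O(1)


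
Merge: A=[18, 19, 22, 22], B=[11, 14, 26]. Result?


Compare heads, take smaller each step.
Merged: [11, 14, 18, 19, 22, 22, 26]


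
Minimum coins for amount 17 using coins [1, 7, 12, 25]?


dp[0]=0; dp[i]=1+min(dp[i-c] for c in coins)
...dp[12]=1, dp[13]=2, dp[14]=2, dp[15]=3, dp[16]=4, dp[17]=5
Minimum coins for 17 = 5


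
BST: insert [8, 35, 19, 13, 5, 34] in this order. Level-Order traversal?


Root = 8; build tree by BST insertion.
Level-Order traversal: [8, 5, 35, 19, 13, 34]


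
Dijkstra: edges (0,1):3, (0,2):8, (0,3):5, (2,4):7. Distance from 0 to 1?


Dijkstra from 0:
Distances: {0: 0, 1: 3, 2: 8, 3: 5, 4: 15}
Shortest distance to 1 = 3, path = [0, 1]


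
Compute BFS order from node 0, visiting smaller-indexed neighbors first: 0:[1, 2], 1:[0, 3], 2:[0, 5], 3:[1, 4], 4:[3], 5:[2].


BFS queue: start with [0]
Visit order: [0, 1, 2, 3, 5, 4]


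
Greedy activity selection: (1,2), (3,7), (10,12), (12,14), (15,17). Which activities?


Greedy: pick earliest-ending, then skip overlaps.
Selected (5 activities): [(1, 2), (3, 7), (10, 12), (12, 14), (15, 17)]


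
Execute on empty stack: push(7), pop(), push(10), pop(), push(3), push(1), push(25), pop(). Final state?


push(7) -> [7]
pop() returns 7 -> []
push(10) -> [10]
pop() returns 10 -> []
push(3) -> [3]
push(1) -> [3, 1]
push(25) -> [3, 1, 25]
pop() returns 25 -> [3, 1]
Final stack (bottom to top): [3, 1]


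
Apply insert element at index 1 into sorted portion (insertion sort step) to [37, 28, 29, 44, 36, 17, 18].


After one pass: [28, 37, 29, 44, 36, 17, 18]


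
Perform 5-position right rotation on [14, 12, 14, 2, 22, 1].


Right rotate by 5: [12, 14, 2, 22, 1, 14]


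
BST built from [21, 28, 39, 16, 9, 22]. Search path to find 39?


BST root = 21
Search for 39: compare at each node
Path: [21, 28, 39]


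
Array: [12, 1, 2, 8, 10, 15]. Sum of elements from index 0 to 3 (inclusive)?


Prefix sums: [0, 12, 13, 15, 23, 33, 48]
Sum[0..3] = prefix[4] - prefix[0] = 23 - 0 = 23


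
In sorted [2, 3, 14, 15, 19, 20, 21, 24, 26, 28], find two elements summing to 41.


Two pointers: lo=0, hi=9
Found pair: (15, 26) summing to 41


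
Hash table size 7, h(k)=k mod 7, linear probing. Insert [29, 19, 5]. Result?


Insertions: 29->slot 1; 19->slot 5; 5->slot 6
Table: [None, 29, None, None, None, 19, 5]


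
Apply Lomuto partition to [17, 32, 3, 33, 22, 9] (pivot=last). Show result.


Elements <= 9 go left of pivot.
Result: [3, 9, 17, 33, 22, 32], pivot at index 1


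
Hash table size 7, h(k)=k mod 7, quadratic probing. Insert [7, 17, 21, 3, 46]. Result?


Insertions: 7->slot 0; 17->slot 3; 21->slot 1; 3->slot 4; 46->slot 5
Table: [7, 21, None, 17, 3, 46, None]


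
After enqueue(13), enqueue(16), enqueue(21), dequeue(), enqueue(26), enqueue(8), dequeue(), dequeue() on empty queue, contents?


enqueue(13) -> [13]
enqueue(16) -> [13, 16]
enqueue(21) -> [13, 16, 21]
dequeue() returns 13 -> [16, 21]
enqueue(26) -> [16, 21, 26]
enqueue(8) -> [16, 21, 26, 8]
dequeue() returns 16 -> [21, 26, 8]
dequeue() returns 21 -> [26, 8]
Final queue (front to back): [26, 8]


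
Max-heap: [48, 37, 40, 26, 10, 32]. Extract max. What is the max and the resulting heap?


Max = 48
Replace root with last, heapify down
Resulting heap: [40, 37, 32, 26, 10]


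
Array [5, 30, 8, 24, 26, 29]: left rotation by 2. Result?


Left rotate by 2: [8, 24, 26, 29, 5, 30]


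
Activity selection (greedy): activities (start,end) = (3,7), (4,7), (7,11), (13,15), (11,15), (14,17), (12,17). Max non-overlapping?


Greedy: pick earliest-ending, then skip overlaps.
Selected (3 activities): [(3, 7), (7, 11), (13, 15)]


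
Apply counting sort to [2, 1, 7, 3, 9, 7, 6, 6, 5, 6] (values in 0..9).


Count array: [0, 1, 1, 1, 0, 1, 3, 2, 0, 1]
Reconstruct: [1, 2, 3, 5, 6, 6, 6, 7, 7, 9]


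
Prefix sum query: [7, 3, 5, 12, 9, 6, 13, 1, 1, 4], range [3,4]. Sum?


Prefix sums: [0, 7, 10, 15, 27, 36, 42, 55, 56, 57, 61]
Sum[3..4] = prefix[5] - prefix[3] = 36 - 15 = 21


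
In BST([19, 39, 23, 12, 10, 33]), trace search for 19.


BST root = 19
Search for 19: compare at each node
Path: [19]


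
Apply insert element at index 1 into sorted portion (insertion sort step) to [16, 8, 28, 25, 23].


After one pass: [8, 16, 28, 25, 23]


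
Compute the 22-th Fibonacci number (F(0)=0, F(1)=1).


F(n)=F(n-1)+F(n-2)
...F(20)=6765, F(21)=10946, F(22)=17711


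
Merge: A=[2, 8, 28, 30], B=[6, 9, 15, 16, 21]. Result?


Compare heads, take smaller each step.
Merged: [2, 6, 8, 9, 15, 16, 21, 28, 30]


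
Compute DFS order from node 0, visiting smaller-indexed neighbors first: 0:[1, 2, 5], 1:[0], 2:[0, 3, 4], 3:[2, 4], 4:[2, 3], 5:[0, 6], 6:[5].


DFS stack-based: start with [0]
Visit order: [0, 1, 2, 3, 4, 5, 6]


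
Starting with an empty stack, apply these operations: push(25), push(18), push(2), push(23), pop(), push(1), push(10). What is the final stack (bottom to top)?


push(25) -> [25]
push(18) -> [25, 18]
push(2) -> [25, 18, 2]
push(23) -> [25, 18, 2, 23]
pop() returns 23 -> [25, 18, 2]
push(1) -> [25, 18, 2, 1]
push(10) -> [25, 18, 2, 1, 10]
Final stack (bottom to top): [25, 18, 2, 1, 10]


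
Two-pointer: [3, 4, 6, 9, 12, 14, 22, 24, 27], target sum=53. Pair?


Two pointers: lo=0, hi=8
No pair sums to 53


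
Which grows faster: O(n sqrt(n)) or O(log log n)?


double-logarithmic grows slower than n^1.5
O(log log n) is asymptotically smaller; O(n sqrt(n)) grows faster


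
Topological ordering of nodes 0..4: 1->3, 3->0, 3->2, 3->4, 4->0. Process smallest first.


Kahn's algorithm, process smallest node first
Order: [1, 3, 2, 4, 0]


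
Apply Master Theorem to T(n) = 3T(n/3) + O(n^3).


a=3, b=3, c=3. log_3(3)=1 < c=3. Case 3: O(n^c) = O(n^3)
Complexity: O(n^3)


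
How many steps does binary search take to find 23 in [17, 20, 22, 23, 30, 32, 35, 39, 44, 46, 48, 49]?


Search for 23:
[0,11] mid=5 arr[5]=32
[0,4] mid=2 arr[2]=22
[3,4] mid=3 arr[3]=23
Total: 3 comparisons


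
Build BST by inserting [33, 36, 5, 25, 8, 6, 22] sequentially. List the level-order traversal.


Root = 33; build tree by BST insertion.
Level-Order traversal: [33, 5, 36, 25, 8, 6, 22]


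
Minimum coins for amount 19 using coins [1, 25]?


dp[0]=0; dp[i]=1+min(dp[i-c] for c in coins)
...dp[14]=14, dp[15]=15, dp[16]=16, dp[17]=17, dp[18]=18, dp[19]=19
Minimum coins for 19 = 19


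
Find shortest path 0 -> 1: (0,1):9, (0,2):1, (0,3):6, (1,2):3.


Dijkstra from 0:
Distances: {0: 0, 1: 4, 2: 1, 3: 6}
Shortest distance to 1 = 4, path = [0, 2, 1]


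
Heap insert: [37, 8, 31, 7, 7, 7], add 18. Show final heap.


Append 18: [37, 8, 31, 7, 7, 7, 18]
Bubble up: no swaps needed
Result: [37, 8, 31, 7, 7, 7, 18]


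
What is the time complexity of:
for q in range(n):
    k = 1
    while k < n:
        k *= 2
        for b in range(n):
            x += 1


Per nesting level: O(n) * O(log n) * O(n) = O(n^2 log n)
Complexity: O(n^2 log n)


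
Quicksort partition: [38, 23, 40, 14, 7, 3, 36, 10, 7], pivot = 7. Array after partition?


Elements <= 7 go left of pivot.
Result: [7, 3, 7, 14, 38, 23, 36, 10, 40], pivot at index 2


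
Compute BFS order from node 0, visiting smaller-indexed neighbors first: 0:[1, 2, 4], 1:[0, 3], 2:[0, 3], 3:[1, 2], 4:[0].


BFS queue: start with [0]
Visit order: [0, 1, 2, 4, 3]


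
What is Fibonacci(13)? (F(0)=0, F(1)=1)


F(n)=F(n-1)+F(n-2)
...F(11)=89, F(12)=144, F(13)=233


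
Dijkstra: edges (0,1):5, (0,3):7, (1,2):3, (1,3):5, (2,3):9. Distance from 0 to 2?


Dijkstra from 0:
Distances: {0: 0, 1: 5, 2: 8, 3: 7}
Shortest distance to 2 = 8, path = [0, 1, 2]


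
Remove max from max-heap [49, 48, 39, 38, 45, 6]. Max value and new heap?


Max = 49
Replace root with last, heapify down
Resulting heap: [48, 45, 39, 38, 6]


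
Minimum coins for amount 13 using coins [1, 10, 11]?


dp[0]=0; dp[i]=1+min(dp[i-c] for c in coins)
...dp[8]=8, dp[9]=9, dp[10]=1, dp[11]=1, dp[12]=2, dp[13]=3
Minimum coins for 13 = 3


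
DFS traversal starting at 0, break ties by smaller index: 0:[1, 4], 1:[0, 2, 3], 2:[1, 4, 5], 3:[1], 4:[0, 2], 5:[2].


DFS stack-based: start with [0]
Visit order: [0, 1, 2, 4, 5, 3]


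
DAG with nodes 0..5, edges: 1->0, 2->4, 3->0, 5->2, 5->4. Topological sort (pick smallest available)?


Kahn's algorithm, process smallest node first
Order: [1, 3, 0, 5, 2, 4]


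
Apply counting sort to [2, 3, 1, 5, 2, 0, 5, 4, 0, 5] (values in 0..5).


Count array: [2, 1, 2, 1, 1, 3]
Reconstruct: [0, 0, 1, 2, 2, 3, 4, 5, 5, 5]


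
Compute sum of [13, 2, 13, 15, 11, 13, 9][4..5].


Prefix sums: [0, 13, 15, 28, 43, 54, 67, 76]
Sum[4..5] = prefix[6] - prefix[4] = 67 - 43 = 24


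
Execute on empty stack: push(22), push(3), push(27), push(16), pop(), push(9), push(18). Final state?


push(22) -> [22]
push(3) -> [22, 3]
push(27) -> [22, 3, 27]
push(16) -> [22, 3, 27, 16]
pop() returns 16 -> [22, 3, 27]
push(9) -> [22, 3, 27, 9]
push(18) -> [22, 3, 27, 9, 18]
Final stack (bottom to top): [22, 3, 27, 9, 18]


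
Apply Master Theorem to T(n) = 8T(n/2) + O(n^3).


a=8, b=2, c=3. log_2(8)=3 = c=3. Case 2: O(n^c log n) = O(n^3 log n)
Complexity: O(n^3 log n)


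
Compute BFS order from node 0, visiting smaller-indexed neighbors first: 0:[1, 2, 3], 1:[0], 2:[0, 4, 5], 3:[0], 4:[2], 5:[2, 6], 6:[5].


BFS queue: start with [0]
Visit order: [0, 1, 2, 3, 4, 5, 6]


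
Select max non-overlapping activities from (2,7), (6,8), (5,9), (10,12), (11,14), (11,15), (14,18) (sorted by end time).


Greedy: pick earliest-ending, then skip overlaps.
Selected (3 activities): [(2, 7), (10, 12), (14, 18)]


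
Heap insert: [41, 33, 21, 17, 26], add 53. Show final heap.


Append 53: [41, 33, 21, 17, 26, 53]
Bubble up: swap idx 5(53) with idx 2(21); swap idx 2(53) with idx 0(41)
Result: [53, 33, 41, 17, 26, 21]


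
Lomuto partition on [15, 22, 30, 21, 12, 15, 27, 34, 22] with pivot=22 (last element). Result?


Elements <= 22 go left of pivot.
Result: [15, 22, 21, 12, 15, 22, 27, 34, 30], pivot at index 5


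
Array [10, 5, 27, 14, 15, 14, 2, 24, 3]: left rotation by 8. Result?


Left rotate by 8: [3, 10, 5, 27, 14, 15, 14, 2, 24]


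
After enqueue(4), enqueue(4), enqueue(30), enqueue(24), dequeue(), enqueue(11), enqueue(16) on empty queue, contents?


enqueue(4) -> [4]
enqueue(4) -> [4, 4]
enqueue(30) -> [4, 4, 30]
enqueue(24) -> [4, 4, 30, 24]
dequeue() returns 4 -> [4, 30, 24]
enqueue(11) -> [4, 30, 24, 11]
enqueue(16) -> [4, 30, 24, 11, 16]
Final queue (front to back): [4, 30, 24, 11, 16]


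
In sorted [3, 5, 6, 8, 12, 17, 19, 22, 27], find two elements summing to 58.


Two pointers: lo=0, hi=8
No pair sums to 58


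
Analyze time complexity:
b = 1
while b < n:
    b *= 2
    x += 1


Per nesting level: O(log n) = O(log n)
Complexity: O(log n)


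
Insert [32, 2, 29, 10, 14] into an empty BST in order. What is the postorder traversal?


Root = 32; build tree by BST insertion.
Postorder traversal: [14, 10, 29, 2, 32]


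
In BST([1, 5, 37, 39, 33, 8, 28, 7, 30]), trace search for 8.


BST root = 1
Search for 8: compare at each node
Path: [1, 5, 37, 33, 8]


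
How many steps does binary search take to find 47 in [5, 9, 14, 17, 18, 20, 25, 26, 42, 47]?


Search for 47:
[0,9] mid=4 arr[4]=18
[5,9] mid=7 arr[7]=26
[8,9] mid=8 arr[8]=42
[9,9] mid=9 arr[9]=47
Total: 4 comparisons


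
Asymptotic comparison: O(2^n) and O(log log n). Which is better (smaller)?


double-logarithmic grows slower than exponential
O(log log n) is asymptotically smaller; O(2^n) grows faster


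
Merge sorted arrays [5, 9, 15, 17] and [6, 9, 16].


Compare heads, take smaller each step.
Merged: [5, 6, 9, 9, 15, 16, 17]


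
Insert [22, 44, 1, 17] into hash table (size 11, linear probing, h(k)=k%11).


Insertions: 22->slot 0; 44->slot 1; 1->slot 2; 17->slot 6
Table: [22, 44, 1, None, None, None, 17, None, None, None, None]


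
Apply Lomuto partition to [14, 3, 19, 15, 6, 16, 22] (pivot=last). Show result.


Elements <= 22 go left of pivot.
Result: [14, 3, 19, 15, 6, 16, 22], pivot at index 6


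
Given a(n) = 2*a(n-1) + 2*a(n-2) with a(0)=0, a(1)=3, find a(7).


Build bottom-up:
...a(5)=132, a(6)=360, a(7)=2*360+2*132=984


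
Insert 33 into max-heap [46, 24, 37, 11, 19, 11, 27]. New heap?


Append 33: [46, 24, 37, 11, 19, 11, 27, 33]
Bubble up: swap idx 7(33) with idx 3(11); swap idx 3(33) with idx 1(24)
Result: [46, 33, 37, 24, 19, 11, 27, 11]


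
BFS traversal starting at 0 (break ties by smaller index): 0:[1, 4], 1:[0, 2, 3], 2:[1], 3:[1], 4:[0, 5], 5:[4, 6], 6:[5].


BFS queue: start with [0]
Visit order: [0, 1, 4, 2, 3, 5, 6]


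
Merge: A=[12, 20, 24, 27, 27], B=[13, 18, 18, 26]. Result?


Compare heads, take smaller each step.
Merged: [12, 13, 18, 18, 20, 24, 26, 27, 27]


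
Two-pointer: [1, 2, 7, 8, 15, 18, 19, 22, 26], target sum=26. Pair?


Two pointers: lo=0, hi=8
Found pair: (7, 19) summing to 26


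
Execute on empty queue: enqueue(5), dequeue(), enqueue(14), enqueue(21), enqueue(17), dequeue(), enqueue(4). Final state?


enqueue(5) -> [5]
dequeue() returns 5 -> []
enqueue(14) -> [14]
enqueue(21) -> [14, 21]
enqueue(17) -> [14, 21, 17]
dequeue() returns 14 -> [21, 17]
enqueue(4) -> [21, 17, 4]
Final queue (front to back): [21, 17, 4]


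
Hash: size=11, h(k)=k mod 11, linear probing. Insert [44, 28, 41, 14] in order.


Insertions: 44->slot 0; 28->slot 6; 41->slot 8; 14->slot 3
Table: [44, None, None, 14, None, None, 28, None, 41, None, None]


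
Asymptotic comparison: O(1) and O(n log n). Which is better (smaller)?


constant grows slower than linearithmic
O(1) is asymptotically smaller; O(n log n) grows faster


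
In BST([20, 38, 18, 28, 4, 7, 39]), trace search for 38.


BST root = 20
Search for 38: compare at each node
Path: [20, 38]


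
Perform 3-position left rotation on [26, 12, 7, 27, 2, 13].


Left rotate by 3: [27, 2, 13, 26, 12, 7]


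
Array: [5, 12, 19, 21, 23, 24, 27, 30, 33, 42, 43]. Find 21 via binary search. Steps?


Search for 21:
[0,10] mid=5 arr[5]=24
[0,4] mid=2 arr[2]=19
[3,4] mid=3 arr[3]=21
Total: 3 comparisons


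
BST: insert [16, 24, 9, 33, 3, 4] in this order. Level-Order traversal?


Root = 16; build tree by BST insertion.
Level-Order traversal: [16, 9, 24, 3, 33, 4]


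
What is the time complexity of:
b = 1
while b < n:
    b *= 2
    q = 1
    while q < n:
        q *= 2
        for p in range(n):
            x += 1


Per nesting level: O(log n) * O(log n) * O(n) = O(n (log n)^2)
Complexity: O(n (log n)^2)


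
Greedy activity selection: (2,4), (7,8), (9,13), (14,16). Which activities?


Greedy: pick earliest-ending, then skip overlaps.
Selected (4 activities): [(2, 4), (7, 8), (9, 13), (14, 16)]


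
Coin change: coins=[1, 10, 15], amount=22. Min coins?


dp[0]=0; dp[i]=1+min(dp[i-c] for c in coins)
...dp[17]=3, dp[18]=4, dp[19]=5, dp[20]=2, dp[21]=3, dp[22]=4
Minimum coins for 22 = 4


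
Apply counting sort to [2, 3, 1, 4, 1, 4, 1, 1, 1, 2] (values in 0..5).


Count array: [0, 5, 2, 1, 2, 0]
Reconstruct: [1, 1, 1, 1, 1, 2, 2, 3, 4, 4]


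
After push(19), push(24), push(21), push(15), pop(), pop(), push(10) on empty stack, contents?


push(19) -> [19]
push(24) -> [19, 24]
push(21) -> [19, 24, 21]
push(15) -> [19, 24, 21, 15]
pop() returns 15 -> [19, 24, 21]
pop() returns 21 -> [19, 24]
push(10) -> [19, 24, 10]
Final stack (bottom to top): [19, 24, 10]


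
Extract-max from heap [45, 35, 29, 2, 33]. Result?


Max = 45
Replace root with last, heapify down
Resulting heap: [35, 33, 29, 2]


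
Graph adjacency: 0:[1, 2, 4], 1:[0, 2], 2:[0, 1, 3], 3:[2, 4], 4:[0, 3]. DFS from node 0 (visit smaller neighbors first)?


DFS stack-based: start with [0]
Visit order: [0, 1, 2, 3, 4]


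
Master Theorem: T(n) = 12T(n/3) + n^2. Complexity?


a=12, b=3, c=2. log_3(12)=2.262 > c=2. Case 1: O(n^log_b(a)) = O(n^2.262)
Complexity: O(n^2.262)


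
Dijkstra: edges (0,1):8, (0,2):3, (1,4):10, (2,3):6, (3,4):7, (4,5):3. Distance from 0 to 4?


Dijkstra from 0:
Distances: {0: 0, 1: 8, 2: 3, 3: 9, 4: 16, 5: 19}
Shortest distance to 4 = 16, path = [0, 2, 3, 4]


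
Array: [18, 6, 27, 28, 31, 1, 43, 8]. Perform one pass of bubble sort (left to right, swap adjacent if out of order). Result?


After one pass: [6, 18, 27, 28, 1, 31, 8, 43]


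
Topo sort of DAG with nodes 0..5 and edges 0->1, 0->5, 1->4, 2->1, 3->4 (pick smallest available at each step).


Kahn's algorithm, process smallest node first
Order: [0, 2, 1, 3, 4, 5]


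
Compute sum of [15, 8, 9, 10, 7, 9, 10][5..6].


Prefix sums: [0, 15, 23, 32, 42, 49, 58, 68]
Sum[5..6] = prefix[7] - prefix[5] = 68 - 49 = 19


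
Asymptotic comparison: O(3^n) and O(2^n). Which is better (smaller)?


exponential grows slower than exponential (base 3)
O(2^n) is asymptotically smaller; O(3^n) grows faster


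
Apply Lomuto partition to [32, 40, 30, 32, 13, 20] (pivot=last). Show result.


Elements <= 20 go left of pivot.
Result: [13, 20, 30, 32, 32, 40], pivot at index 1


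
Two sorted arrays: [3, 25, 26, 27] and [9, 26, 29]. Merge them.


Compare heads, take smaller each step.
Merged: [3, 9, 25, 26, 26, 27, 29]


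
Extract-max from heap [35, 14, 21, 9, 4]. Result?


Max = 35
Replace root with last, heapify down
Resulting heap: [21, 14, 4, 9]


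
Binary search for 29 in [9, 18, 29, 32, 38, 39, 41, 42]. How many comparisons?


Search for 29:
[0,7] mid=3 arr[3]=32
[0,2] mid=1 arr[1]=18
[2,2] mid=2 arr[2]=29
Total: 3 comparisons


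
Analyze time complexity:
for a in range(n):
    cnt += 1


Per nesting level: O(n) = O(n)
Complexity: O(n)


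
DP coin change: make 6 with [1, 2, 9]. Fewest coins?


dp[0]=0; dp[i]=1+min(dp[i-c] for c in coins)
...dp[1]=1, dp[2]=1, dp[3]=2, dp[4]=2, dp[5]=3, dp[6]=3
Minimum coins for 6 = 3


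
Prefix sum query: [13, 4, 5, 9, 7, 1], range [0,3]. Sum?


Prefix sums: [0, 13, 17, 22, 31, 38, 39]
Sum[0..3] = prefix[4] - prefix[0] = 31 - 0 = 31


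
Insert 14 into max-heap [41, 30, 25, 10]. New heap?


Append 14: [41, 30, 25, 10, 14]
Bubble up: no swaps needed
Result: [41, 30, 25, 10, 14]


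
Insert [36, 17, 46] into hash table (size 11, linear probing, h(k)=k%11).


Insertions: 36->slot 3; 17->slot 6; 46->slot 2
Table: [None, None, 46, 36, None, None, 17, None, None, None, None]


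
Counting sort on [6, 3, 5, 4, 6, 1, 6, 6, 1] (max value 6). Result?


Count array: [0, 2, 0, 1, 1, 1, 4]
Reconstruct: [1, 1, 3, 4, 5, 6, 6, 6, 6]


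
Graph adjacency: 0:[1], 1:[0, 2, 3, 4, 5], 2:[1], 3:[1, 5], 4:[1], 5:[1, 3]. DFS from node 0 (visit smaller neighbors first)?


DFS stack-based: start with [0]
Visit order: [0, 1, 2, 3, 5, 4]


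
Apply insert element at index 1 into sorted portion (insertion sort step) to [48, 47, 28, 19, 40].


After one pass: [47, 48, 28, 19, 40]


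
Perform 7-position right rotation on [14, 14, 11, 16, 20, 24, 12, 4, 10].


Right rotate by 7: [11, 16, 20, 24, 12, 4, 10, 14, 14]


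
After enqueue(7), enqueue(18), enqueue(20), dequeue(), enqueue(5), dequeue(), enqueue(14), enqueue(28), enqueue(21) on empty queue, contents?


enqueue(7) -> [7]
enqueue(18) -> [7, 18]
enqueue(20) -> [7, 18, 20]
dequeue() returns 7 -> [18, 20]
enqueue(5) -> [18, 20, 5]
dequeue() returns 18 -> [20, 5]
enqueue(14) -> [20, 5, 14]
enqueue(28) -> [20, 5, 14, 28]
enqueue(21) -> [20, 5, 14, 28, 21]
Final queue (front to back): [20, 5, 14, 28, 21]


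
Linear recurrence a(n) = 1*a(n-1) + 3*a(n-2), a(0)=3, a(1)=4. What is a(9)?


Build bottom-up:
...a(7)=748, a(8)=1741, a(9)=1*1741+3*748=3985


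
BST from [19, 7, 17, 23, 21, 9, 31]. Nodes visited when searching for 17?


BST root = 19
Search for 17: compare at each node
Path: [19, 7, 17]


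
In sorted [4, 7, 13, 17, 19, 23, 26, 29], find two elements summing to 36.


Two pointers: lo=0, hi=7
Found pair: (7, 29) summing to 36


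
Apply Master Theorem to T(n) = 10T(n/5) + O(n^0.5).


a=10, b=5, c=0.5. log_5(10)=1.431 > c=0.5. Case 1: O(n^log_b(a)) = O(n^1.431)
Complexity: O(n^1.431)


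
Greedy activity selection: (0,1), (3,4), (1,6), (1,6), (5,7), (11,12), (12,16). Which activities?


Greedy: pick earliest-ending, then skip overlaps.
Selected (5 activities): [(0, 1), (3, 4), (5, 7), (11, 12), (12, 16)]


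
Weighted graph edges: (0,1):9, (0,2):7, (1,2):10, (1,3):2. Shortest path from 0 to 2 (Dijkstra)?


Dijkstra from 0:
Distances: {0: 0, 1: 9, 2: 7, 3: 11}
Shortest distance to 2 = 7, path = [0, 2]


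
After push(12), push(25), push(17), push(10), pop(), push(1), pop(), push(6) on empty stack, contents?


push(12) -> [12]
push(25) -> [12, 25]
push(17) -> [12, 25, 17]
push(10) -> [12, 25, 17, 10]
pop() returns 10 -> [12, 25, 17]
push(1) -> [12, 25, 17, 1]
pop() returns 1 -> [12, 25, 17]
push(6) -> [12, 25, 17, 6]
Final stack (bottom to top): [12, 25, 17, 6]


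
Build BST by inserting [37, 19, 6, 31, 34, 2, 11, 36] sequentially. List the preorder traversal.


Root = 37; build tree by BST insertion.
Preorder traversal: [37, 19, 6, 2, 11, 31, 34, 36]


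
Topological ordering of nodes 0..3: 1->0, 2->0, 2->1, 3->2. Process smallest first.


Kahn's algorithm, process smallest node first
Order: [3, 2, 1, 0]


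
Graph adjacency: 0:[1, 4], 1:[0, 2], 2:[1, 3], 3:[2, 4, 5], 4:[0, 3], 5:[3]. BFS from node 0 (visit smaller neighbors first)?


BFS queue: start with [0]
Visit order: [0, 1, 4, 2, 3, 5]


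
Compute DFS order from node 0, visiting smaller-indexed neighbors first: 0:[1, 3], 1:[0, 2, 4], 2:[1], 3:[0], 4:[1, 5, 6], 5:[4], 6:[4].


DFS stack-based: start with [0]
Visit order: [0, 1, 2, 4, 5, 6, 3]


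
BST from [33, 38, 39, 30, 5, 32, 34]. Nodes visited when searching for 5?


BST root = 33
Search for 5: compare at each node
Path: [33, 30, 5]


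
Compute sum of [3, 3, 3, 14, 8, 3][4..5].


Prefix sums: [0, 3, 6, 9, 23, 31, 34]
Sum[4..5] = prefix[6] - prefix[4] = 34 - 23 = 11


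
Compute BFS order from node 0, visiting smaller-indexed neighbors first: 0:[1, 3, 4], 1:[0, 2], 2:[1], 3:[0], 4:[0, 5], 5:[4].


BFS queue: start with [0]
Visit order: [0, 1, 3, 4, 2, 5]


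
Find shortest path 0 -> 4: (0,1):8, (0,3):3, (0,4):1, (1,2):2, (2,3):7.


Dijkstra from 0:
Distances: {0: 0, 1: 8, 2: 10, 3: 3, 4: 1}
Shortest distance to 4 = 1, path = [0, 4]


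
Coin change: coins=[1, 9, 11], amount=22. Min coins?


dp[0]=0; dp[i]=1+min(dp[i-c] for c in coins)
...dp[17]=7, dp[18]=2, dp[19]=3, dp[20]=2, dp[21]=3, dp[22]=2
Minimum coins for 22 = 2


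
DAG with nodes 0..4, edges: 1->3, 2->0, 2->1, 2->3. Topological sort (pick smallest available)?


Kahn's algorithm, process smallest node first
Order: [2, 0, 1, 3, 4]


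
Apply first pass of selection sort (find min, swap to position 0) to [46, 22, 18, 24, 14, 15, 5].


After one pass: [5, 22, 18, 24, 14, 15, 46]


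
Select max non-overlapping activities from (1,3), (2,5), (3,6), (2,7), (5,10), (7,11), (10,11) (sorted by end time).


Greedy: pick earliest-ending, then skip overlaps.
Selected (3 activities): [(1, 3), (3, 6), (7, 11)]


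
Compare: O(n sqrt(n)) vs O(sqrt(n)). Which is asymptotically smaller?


sublinear grows slower than n^1.5
O(sqrt(n)) is asymptotically smaller; O(n sqrt(n)) grows faster


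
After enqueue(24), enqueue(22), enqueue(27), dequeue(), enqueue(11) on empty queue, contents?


enqueue(24) -> [24]
enqueue(22) -> [24, 22]
enqueue(27) -> [24, 22, 27]
dequeue() returns 24 -> [22, 27]
enqueue(11) -> [22, 27, 11]
Final queue (front to back): [22, 27, 11]


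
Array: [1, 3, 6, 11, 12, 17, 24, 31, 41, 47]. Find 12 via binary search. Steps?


Search for 12:
[0,9] mid=4 arr[4]=12
Total: 1 comparisons


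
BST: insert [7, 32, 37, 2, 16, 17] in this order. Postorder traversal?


Root = 7; build tree by BST insertion.
Postorder traversal: [2, 17, 16, 37, 32, 7]


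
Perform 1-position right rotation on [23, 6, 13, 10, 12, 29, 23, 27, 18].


Right rotate by 1: [18, 23, 6, 13, 10, 12, 29, 23, 27]


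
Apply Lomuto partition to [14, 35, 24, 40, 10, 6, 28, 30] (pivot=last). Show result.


Elements <= 30 go left of pivot.
Result: [14, 24, 10, 6, 28, 30, 35, 40], pivot at index 5


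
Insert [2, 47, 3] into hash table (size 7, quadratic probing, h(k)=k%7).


Insertions: 2->slot 2; 47->slot 5; 3->slot 3
Table: [None, None, 2, 3, None, 47, None]


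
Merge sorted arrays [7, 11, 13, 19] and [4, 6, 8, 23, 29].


Compare heads, take smaller each step.
Merged: [4, 6, 7, 8, 11, 13, 19, 23, 29]


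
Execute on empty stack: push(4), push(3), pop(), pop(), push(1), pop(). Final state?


push(4) -> [4]
push(3) -> [4, 3]
pop() returns 3 -> [4]
pop() returns 4 -> []
push(1) -> [1]
pop() returns 1 -> []
Final stack (bottom to top): []


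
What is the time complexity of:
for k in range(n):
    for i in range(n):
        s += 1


Per nesting level: O(n) * O(n) = O(n^2)
Complexity: O(n^2)


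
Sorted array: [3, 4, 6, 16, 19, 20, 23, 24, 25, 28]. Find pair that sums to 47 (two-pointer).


Two pointers: lo=0, hi=9
Found pair: (19, 28) summing to 47


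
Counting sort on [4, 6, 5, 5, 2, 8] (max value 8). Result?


Count array: [0, 0, 1, 0, 1, 2, 1, 0, 1]
Reconstruct: [2, 4, 5, 5, 6, 8]


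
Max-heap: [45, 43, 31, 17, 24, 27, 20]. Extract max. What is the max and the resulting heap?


Max = 45
Replace root with last, heapify down
Resulting heap: [43, 24, 31, 17, 20, 27]


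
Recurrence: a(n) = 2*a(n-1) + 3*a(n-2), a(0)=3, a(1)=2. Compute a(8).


Build bottom-up:
...a(6)=913, a(7)=2732, a(8)=2*2732+3*913=8203


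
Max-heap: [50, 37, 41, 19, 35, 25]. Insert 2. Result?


Append 2: [50, 37, 41, 19, 35, 25, 2]
Bubble up: no swaps needed
Result: [50, 37, 41, 19, 35, 25, 2]


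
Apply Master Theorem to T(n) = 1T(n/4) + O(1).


a=1, b=4, c=0. log_4(1)=0 = c=0. Case 2: O(n^c log n) = O(log n)
Complexity: O(log n)


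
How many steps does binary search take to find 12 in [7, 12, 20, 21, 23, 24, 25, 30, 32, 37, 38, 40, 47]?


Search for 12:
[0,12] mid=6 arr[6]=25
[0,5] mid=2 arr[2]=20
[0,1] mid=0 arr[0]=7
[1,1] mid=1 arr[1]=12
Total: 4 comparisons


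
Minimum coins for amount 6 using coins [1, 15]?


dp[0]=0; dp[i]=1+min(dp[i-c] for c in coins)
...dp[1]=1, dp[2]=2, dp[3]=3, dp[4]=4, dp[5]=5, dp[6]=6
Minimum coins for 6 = 6


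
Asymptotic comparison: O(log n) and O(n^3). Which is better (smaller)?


logarithmic grows slower than cubic
O(log n) is asymptotically smaller; O(n^3) grows faster


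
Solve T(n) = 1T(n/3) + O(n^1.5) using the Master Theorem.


a=1, b=3, c=1.5. log_3(1)=0 < c=1.5. Case 3: O(n^c) = O(n^1.500)
Complexity: O(n^1.500)


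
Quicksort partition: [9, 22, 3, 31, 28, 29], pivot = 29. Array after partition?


Elements <= 29 go left of pivot.
Result: [9, 22, 3, 28, 29, 31], pivot at index 4


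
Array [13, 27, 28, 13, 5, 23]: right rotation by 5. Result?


Right rotate by 5: [27, 28, 13, 5, 23, 13]


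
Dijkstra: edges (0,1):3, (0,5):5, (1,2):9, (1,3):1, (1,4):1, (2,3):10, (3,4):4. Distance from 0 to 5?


Dijkstra from 0:
Distances: {0: 0, 1: 3, 2: 12, 3: 4, 4: 4, 5: 5}
Shortest distance to 5 = 5, path = [0, 5]


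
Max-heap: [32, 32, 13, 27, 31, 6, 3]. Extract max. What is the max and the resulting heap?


Max = 32
Replace root with last, heapify down
Resulting heap: [32, 31, 13, 27, 3, 6]


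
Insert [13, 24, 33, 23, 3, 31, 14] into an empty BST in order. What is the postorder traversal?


Root = 13; build tree by BST insertion.
Postorder traversal: [3, 14, 23, 31, 33, 24, 13]


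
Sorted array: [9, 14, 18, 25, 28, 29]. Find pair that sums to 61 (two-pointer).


Two pointers: lo=0, hi=5
No pair sums to 61


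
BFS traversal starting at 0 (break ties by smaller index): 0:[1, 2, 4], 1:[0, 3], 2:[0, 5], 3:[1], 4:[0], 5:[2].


BFS queue: start with [0]
Visit order: [0, 1, 2, 4, 3, 5]


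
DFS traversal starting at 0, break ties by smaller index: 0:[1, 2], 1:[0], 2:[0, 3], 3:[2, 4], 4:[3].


DFS stack-based: start with [0]
Visit order: [0, 1, 2, 3, 4]


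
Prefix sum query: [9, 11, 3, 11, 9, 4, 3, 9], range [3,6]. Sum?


Prefix sums: [0, 9, 20, 23, 34, 43, 47, 50, 59]
Sum[3..6] = prefix[7] - prefix[3] = 50 - 23 = 27


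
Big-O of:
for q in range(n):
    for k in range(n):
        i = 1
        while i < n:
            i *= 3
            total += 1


Per nesting level: O(n) * O(n) * O(log n) = O(n^2 log n)
Complexity: O(n^2 log n)


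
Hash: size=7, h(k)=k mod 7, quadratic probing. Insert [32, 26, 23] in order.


Insertions: 32->slot 4; 26->slot 5; 23->slot 2
Table: [None, None, 23, None, 32, 26, None]


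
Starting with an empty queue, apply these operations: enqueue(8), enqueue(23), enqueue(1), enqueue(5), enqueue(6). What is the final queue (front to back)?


enqueue(8) -> [8]
enqueue(23) -> [8, 23]
enqueue(1) -> [8, 23, 1]
enqueue(5) -> [8, 23, 1, 5]
enqueue(6) -> [8, 23, 1, 5, 6]
Final queue (front to back): [8, 23, 1, 5, 6]


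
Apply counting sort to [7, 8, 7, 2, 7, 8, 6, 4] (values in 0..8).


Count array: [0, 0, 1, 0, 1, 0, 1, 3, 2]
Reconstruct: [2, 4, 6, 7, 7, 7, 8, 8]


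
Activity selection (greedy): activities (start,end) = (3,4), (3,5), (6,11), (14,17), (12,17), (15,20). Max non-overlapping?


Greedy: pick earliest-ending, then skip overlaps.
Selected (3 activities): [(3, 4), (6, 11), (14, 17)]


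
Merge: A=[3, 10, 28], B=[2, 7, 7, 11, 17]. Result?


Compare heads, take smaller each step.
Merged: [2, 3, 7, 7, 10, 11, 17, 28]


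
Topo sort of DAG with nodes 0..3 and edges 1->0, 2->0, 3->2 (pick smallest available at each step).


Kahn's algorithm, process smallest node first
Order: [1, 3, 2, 0]


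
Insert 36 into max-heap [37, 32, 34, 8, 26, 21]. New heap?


Append 36: [37, 32, 34, 8, 26, 21, 36]
Bubble up: swap idx 6(36) with idx 2(34)
Result: [37, 32, 36, 8, 26, 21, 34]


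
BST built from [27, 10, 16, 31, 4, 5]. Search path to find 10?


BST root = 27
Search for 10: compare at each node
Path: [27, 10]


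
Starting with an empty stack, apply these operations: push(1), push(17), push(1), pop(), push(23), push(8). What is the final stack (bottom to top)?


push(1) -> [1]
push(17) -> [1, 17]
push(1) -> [1, 17, 1]
pop() returns 1 -> [1, 17]
push(23) -> [1, 17, 23]
push(8) -> [1, 17, 23, 8]
Final stack (bottom to top): [1, 17, 23, 8]


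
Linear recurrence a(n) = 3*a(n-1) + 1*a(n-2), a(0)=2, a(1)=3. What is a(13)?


Build bottom-up:
...a(11)=510117, a(12)=1684802, a(13)=3*1684802+1*510117=5564523


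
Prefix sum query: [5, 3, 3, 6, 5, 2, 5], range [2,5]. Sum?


Prefix sums: [0, 5, 8, 11, 17, 22, 24, 29]
Sum[2..5] = prefix[6] - prefix[2] = 24 - 8 = 16


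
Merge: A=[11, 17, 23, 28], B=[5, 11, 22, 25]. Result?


Compare heads, take smaller each step.
Merged: [5, 11, 11, 17, 22, 23, 25, 28]
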